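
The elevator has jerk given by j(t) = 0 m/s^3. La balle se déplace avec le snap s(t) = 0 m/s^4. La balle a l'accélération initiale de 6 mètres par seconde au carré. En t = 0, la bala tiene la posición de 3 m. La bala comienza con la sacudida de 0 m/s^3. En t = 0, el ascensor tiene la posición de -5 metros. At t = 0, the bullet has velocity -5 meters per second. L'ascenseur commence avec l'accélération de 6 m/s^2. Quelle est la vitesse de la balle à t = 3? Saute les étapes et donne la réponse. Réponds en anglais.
The answer is 13.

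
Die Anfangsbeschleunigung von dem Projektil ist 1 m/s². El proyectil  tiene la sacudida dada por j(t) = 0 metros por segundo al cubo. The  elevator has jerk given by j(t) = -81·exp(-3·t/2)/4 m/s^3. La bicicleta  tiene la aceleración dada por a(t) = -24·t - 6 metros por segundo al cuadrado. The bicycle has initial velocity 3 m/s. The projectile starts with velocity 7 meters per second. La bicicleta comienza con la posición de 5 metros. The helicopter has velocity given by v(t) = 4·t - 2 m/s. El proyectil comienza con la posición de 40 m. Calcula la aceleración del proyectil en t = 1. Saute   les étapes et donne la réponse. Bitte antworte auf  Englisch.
At t = 1, a = 1.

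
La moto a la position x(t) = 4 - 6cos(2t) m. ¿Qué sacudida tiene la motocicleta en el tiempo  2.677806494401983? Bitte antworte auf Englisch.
To solve this, we need to take 3 derivatives of our position equation x(t) = 4 - 6·cos(2·t). Differentiating position, we get velocity: v(t) = 12·sin(2·t). Taking d/dt of v(t), we find a(t) = 24·cos(2·t). Taking d/dt of a(t), we find j(t) = -48·sin(2·t). We have jerk j(t) = -48·sin(2·t). Substituting t = 2.677806494401983: j(2.677806494401983) = 38.4079790164047.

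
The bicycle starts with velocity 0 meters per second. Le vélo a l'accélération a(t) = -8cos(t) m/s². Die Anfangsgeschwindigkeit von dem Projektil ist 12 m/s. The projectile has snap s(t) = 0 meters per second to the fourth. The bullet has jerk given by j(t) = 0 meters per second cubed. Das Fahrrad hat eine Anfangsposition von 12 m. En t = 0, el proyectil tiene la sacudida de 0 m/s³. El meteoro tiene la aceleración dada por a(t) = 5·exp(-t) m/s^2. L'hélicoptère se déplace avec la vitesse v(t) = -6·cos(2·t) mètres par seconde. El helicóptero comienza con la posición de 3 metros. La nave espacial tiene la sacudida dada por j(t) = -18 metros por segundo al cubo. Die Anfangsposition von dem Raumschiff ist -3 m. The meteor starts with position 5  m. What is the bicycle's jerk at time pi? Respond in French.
En partant de l'accélération a(t) = -8·cos(t), nous prenons 1 dérivée. En prenant d/dt de a(t), nous trouvons j(t) = 8·sin(t). En utilisant j(t) = 8·sin(t) et en substituant t = pi, nous trouvons j = 0.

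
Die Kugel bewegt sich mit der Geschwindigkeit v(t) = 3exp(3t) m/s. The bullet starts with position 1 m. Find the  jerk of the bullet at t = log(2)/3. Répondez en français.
En partant de la vitesse v(t) = 3·exp(3·t), nous prenons 2 dérivées. En dérivant la vitesse, nous obtenons l'accélération: a(t) = 9·exp(3·t). En prenant d/dt de a(t), nous trouvons j(t) = 27·exp(3·t). En utilisant j(t) = 27·exp(3·t) et en substituant t = log(2)/3, nous trouvons j = 54.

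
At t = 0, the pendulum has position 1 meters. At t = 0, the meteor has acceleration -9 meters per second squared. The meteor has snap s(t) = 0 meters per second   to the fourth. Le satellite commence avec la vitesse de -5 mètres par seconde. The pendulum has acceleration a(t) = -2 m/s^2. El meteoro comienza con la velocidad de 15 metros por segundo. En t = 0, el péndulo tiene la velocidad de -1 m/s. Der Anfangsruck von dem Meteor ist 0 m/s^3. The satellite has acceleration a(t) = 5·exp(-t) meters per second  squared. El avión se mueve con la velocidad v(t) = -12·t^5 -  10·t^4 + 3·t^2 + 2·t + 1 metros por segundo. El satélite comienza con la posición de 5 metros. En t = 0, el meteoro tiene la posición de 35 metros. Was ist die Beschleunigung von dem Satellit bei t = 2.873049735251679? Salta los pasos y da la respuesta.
a(2.873049735251679) = 0.282631366359913.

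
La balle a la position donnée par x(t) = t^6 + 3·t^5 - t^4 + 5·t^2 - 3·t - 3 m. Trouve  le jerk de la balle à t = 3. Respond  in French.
Nous devons dériver notre équation de la position x(t) = t^6 + 3·t^5 - t^4 + 5·t^2 - 3·t - 3 3 fois. En prenant d/dt de x(t), nous trouvons v(t) = 6·t^5 + 15·t^4 - 4·t^3 + 10·t - 3. La dérivée de la vitesse donne l'accélération: a(t) = 30·t^4 + 60·t^3 - 12·t^2 + 10. La dérivée de l'accélération donne le jerk: j(t) = 120·t^3 + 180·t^2 - 24·t. En utilisant j(t) = 120·t^3 + 180·t^2 - 24·t et en substituant t = 3, nous trouvons j = 4788.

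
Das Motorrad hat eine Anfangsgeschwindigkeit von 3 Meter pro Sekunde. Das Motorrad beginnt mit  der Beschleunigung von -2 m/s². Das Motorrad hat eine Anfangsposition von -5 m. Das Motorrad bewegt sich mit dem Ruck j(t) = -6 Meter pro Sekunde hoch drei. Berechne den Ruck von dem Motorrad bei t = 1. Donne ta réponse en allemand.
Mit j(t) = -6 und Einsetzen von t = 1, finden wir j = -6.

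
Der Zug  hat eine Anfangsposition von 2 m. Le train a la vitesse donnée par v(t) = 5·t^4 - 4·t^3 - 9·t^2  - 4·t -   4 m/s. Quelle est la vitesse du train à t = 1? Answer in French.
Nous avons la vitesse v(t) = 5·t^4 - 4·t^3 - 9·t^2 - 4·t - 4. En substituant t = 1: v(1) = -16.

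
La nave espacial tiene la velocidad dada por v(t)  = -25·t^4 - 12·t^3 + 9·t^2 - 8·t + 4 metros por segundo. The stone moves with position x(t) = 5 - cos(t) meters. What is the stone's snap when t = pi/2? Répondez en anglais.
We must differentiate our position equation x(t) = 5 - cos(t) 4 times. The derivative of position gives velocity: v(t) = sin(t). Taking d/dt of v(t), we find a(t) = cos(t). Differentiating acceleration, we get jerk: j(t) = -sin(t). Taking d/dt of j(t), we find s(t) = -cos(t). Using s(t) = -cos(t) and substituting t = pi/2, we find s = 0.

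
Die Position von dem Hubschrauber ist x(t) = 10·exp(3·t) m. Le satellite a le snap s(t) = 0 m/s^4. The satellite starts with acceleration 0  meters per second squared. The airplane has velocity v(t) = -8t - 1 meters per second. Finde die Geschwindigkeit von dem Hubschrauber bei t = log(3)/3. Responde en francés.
Nous devons dériver notre équation de la position x(t) = 10·exp(3·t) 1 fois. La dérivée de la position donne la vitesse: v(t) = 30·exp(3·t). De l'équation de la vitesse v(t) = 30·exp(3·t), nous substituons t = log(3)/3 pour obtenir v = 90.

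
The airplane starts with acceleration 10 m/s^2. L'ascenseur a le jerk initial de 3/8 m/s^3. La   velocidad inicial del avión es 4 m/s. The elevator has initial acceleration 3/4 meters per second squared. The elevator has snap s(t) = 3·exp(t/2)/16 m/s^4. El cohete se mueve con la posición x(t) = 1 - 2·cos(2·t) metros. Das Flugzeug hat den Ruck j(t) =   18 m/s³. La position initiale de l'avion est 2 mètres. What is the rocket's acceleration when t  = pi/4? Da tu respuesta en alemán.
Ausgehend von der Position x(t) = 1 - 2·cos(2·t), nehmen wir 2 Ableitungen. Durch Ableiten von der Position erhalten wir die Geschwindigkeit: v(t) = 4·sin(2·t). Die Ableitung von der Geschwindigkeit ergibt die Beschleunigung: a(t) = 8·cos(2·t). Wir haben die Beschleunigung a(t) = 8·cos(2·t). Durch Einsetzen von t = pi/4: a(pi/4) = 0.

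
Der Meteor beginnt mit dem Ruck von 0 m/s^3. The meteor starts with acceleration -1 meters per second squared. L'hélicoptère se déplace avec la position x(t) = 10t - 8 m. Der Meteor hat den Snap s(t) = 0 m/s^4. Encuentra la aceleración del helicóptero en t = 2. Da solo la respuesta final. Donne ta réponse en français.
La réponse est 0.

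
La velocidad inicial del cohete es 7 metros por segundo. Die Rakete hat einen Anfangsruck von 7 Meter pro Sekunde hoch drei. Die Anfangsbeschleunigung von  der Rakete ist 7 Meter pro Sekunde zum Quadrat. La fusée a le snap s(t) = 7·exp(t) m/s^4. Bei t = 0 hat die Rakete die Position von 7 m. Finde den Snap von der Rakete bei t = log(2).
Aus der Gleichung für den Snap s(t) = 7·exp(t), setzen wir t = log(2) ein und erhalten s = 14.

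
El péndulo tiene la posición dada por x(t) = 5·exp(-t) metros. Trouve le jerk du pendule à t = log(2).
Pour résoudre ceci, nous devons prendre 3 dérivées de notre équation de la position x(t) = 5·exp(-t). La dérivée de la position donne la vitesse: v(t) = -5·exp(-t). En dérivant la vitesse, nous obtenons l'accélération: a(t) = 5·exp(-t). La dérivée de l'accélération donne le jerk: j(t) = -5·exp(-t). De l'équation du jerk j(t) = -5·exp(-t), nous substituons t = log(2) pour obtenir j = -5/2.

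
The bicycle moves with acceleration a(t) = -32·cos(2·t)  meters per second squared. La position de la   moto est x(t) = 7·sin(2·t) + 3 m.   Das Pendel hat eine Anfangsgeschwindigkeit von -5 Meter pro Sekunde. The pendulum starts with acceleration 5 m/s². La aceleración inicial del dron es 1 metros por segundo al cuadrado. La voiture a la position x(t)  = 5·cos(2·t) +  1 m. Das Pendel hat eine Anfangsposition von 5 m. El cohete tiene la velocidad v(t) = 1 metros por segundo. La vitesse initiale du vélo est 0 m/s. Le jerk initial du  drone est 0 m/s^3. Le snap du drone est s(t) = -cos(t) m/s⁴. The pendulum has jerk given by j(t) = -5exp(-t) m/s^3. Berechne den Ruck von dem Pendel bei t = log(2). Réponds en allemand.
Aus der Gleichung für den Ruck j(t) = -5·exp(-t), setzen wir t = log(2) ein und erhalten j = -5/2.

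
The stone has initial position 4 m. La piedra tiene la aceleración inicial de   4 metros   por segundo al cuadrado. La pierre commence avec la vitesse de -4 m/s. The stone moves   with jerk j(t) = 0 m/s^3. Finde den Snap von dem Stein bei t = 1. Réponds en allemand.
Ausgehend von dem Ruck j(t) = 0, nehmen wir 1 Ableitung. Die Ableitung von dem Ruck ergibt den Snap: s(t) = 0. Aus der Gleichung für den Snap s(t) = 0, setzen wir t = 1 ein und erhalten s = 0.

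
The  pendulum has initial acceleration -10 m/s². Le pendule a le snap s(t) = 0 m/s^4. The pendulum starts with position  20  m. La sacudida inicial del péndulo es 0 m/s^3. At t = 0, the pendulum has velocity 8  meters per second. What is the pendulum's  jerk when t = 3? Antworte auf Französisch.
En partant du snap s(t) = 0, nous prenons 1 primitive. L'intégrale du snap, avec j(0) = 0, donne le jerk: j(t) = 0. Nous avons le jerk j(t) = 0. En substituant t = 3: j(3) = 0.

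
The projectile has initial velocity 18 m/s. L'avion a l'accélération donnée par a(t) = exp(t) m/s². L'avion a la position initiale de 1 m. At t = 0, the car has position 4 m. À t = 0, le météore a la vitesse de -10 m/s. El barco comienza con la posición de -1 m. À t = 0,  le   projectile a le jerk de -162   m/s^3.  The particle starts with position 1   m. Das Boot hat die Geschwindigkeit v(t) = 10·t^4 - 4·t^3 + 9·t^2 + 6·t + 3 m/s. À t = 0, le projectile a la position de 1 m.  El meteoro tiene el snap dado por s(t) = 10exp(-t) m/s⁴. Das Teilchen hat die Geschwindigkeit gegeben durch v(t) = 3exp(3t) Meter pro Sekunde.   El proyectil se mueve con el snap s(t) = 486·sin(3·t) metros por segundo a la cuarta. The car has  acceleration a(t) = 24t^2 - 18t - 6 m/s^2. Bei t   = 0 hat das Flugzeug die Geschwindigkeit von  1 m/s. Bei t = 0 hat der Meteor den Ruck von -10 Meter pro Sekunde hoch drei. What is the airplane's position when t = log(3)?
We must find the antiderivative of our acceleration equation a(t) = exp(t) 2 times. The integral of acceleration is velocity. Using v(0) = 1, we get v(t) = exp(t). Taking ∫v(t)dt and applying x(0) = 1, we find x(t) = exp(t). Using x(t) = exp(t) and substituting t = log(3), we find x = 3.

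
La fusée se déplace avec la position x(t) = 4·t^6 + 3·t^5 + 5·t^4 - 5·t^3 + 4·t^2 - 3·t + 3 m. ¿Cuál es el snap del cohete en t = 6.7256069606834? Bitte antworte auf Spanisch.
Debemos derivar nuestra ecuación de la posición x(t) = 4·t^6 + 3·t^5 + 5·t^4 - 5·t^3 + 4·t^2 - 3·t + 3 4 veces. Tomando d/dt de x(t), encontramos v(t) = 24·t^5 + 15·t^4 + 20·t^3 - 15·t^2 + 8·t - 3. Derivando la velocidad, obtenemos la aceleración: a(t) = 120·t^4 + 60·t^3 + 60·t^2 - 30·t + 8. Derivando la aceleración, obtenemos la sacudida: j(t) = 480·t^3 + 180·t^2 + 120·t - 30. Derivando la sacudida, obtenemos el snap: s(t) = 1440·t^2 + 360·t + 120. Usando s(t) = 1440·t^2 + 360·t + 120 y sustituyendo t = 6.7256069606834, encontramos s = 67677.8746508600.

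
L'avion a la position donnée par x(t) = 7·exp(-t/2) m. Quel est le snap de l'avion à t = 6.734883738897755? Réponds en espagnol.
Debemos derivar nuestra ecuación de la posición x(t) = 7·exp(-t/2) 4 veces. Tomando d/dt de x(t), encontramos v(t) = -7·exp(-t/2)/2. La derivada de la velocidad da la aceleración: a(t) = 7·exp(-t/2)/4. Tomando d/dt de a(t), encontramos j(t) = -7·exp(-t/2)/8. La derivada de la sacudida da el snap: s(t) = 7·exp(-t/2)/16. De la ecuación del snap s(t) = 7·exp(-t/2)/16, sustituimos t = 6.734883738897755 para obtener s = 0.0150840038758747.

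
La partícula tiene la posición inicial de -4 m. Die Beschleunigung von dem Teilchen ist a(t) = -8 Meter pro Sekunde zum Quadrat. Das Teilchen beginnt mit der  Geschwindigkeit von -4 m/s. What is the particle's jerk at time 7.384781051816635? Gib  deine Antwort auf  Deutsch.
Um dies zu lösen, müssen wir 1 Ableitung unserer Gleichung für die Beschleunigung a(t) = -8 nehmen. Die Ableitung von der Beschleunigung ergibt den Ruck: j(t) = 0. Mit j(t) = 0 und Einsetzen von t = 7.384781051816635, finden wir j = 0.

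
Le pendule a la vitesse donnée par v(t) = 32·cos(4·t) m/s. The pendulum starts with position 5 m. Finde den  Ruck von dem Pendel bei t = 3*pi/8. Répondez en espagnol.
Debemos derivar nuestra ecuación de la velocidad v(t) = 32·cos(4·t) 2 veces. Derivando la velocidad, obtenemos la aceleración: a(t) = -128·sin(4·t). La derivada de la aceleración da la sacudida: j(t) = -512·cos(4·t). Tenemos la sacudida j(t) = -512·cos(4·t). Sustituyendo t = 3*pi/8: j(3*pi/8) = 0.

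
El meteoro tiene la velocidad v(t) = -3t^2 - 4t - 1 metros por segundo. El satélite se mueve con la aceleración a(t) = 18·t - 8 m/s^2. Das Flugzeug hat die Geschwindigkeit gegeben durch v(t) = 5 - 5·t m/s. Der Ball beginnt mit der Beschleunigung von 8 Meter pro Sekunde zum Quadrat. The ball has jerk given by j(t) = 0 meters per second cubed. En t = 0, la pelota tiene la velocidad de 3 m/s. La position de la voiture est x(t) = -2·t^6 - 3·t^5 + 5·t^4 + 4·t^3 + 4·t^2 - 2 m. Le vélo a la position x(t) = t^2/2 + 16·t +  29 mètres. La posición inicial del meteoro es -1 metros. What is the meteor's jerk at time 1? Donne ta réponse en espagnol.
Para resolver esto, necesitamos tomar 2 derivadas de nuestra ecuación de la velocidad v(t) = -3·t^2 - 4·t - 1. La derivada de la velocidad da la aceleración: a(t) = -6·t - 4. Derivando la aceleración, obtenemos la sacudida: j(t) = -6. Usando j(t) = -6 y sustituyendo t = 1, encontramos j = -6.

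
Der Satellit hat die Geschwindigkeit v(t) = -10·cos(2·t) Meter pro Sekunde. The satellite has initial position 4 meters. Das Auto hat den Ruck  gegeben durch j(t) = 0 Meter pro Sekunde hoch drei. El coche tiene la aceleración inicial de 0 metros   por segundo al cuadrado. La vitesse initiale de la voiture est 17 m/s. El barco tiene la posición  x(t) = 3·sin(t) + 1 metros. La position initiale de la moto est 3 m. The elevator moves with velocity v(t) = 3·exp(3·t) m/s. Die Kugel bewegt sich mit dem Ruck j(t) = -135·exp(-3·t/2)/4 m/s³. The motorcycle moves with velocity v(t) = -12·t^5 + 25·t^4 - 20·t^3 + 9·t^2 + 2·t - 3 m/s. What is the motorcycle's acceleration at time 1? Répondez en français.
En partant de la vitesse v(t) = -12·t^5 + 25·t^4 - 20·t^3 + 9·t^2 + 2·t - 3, nous prenons 1 dérivée. En prenant d/dt de v(t), nous trouvons a(t) = -60·t^4 + 100·t^3 - 60·t^2 + 18·t + 2. Nous avons l'accélération a(t) = -60·t^4 + 100·t^3 - 60·t^2 + 18·t + 2. En substituant t = 1: a(1) = 0.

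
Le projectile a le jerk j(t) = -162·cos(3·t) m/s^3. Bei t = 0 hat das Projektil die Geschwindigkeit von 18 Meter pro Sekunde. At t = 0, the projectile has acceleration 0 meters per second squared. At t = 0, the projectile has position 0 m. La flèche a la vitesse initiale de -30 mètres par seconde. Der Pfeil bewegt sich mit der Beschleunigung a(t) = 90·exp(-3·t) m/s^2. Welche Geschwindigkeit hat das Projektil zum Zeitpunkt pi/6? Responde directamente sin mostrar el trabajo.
Bei t = pi/6, v = 0.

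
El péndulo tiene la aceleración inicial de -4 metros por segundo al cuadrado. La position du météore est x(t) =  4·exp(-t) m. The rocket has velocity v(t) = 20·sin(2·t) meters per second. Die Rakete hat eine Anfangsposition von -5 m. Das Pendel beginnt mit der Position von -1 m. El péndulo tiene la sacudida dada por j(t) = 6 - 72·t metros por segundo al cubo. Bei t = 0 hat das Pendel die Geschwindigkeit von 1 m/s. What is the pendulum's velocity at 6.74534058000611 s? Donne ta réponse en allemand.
Ausgehend von dem Ruck j(t) = 6 - 72·t, nehmen wir 2 Stammfunktionen. Mit ∫j(t)dt und Anwendung von a(0) = -4, finden wir a(t) = -36·t^2 + 6·t - 4. Mit ∫a(t)dt und Anwendung von v(0) = 1, finden wir v(t) = -12·t^3 + 3·t^2 - 4·t + 1. Aus der Gleichung für die Geschwindigkeit v(t) = -12·t^3 + 3·t^2 - 4·t + 1, setzen wir t = 6.74534058000611 ein und erhalten v = -3572.40766441764.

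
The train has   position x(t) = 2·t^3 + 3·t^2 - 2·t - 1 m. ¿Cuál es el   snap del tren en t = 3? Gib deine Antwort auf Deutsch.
Um dies zu lösen, müssen wir 4 Ableitungen unserer Gleichung für die Position x(t) = 2·t^3 + 3·t^2 - 2·t - 1 nehmen. Die Ableitung von der Position ergibt die Geschwindigkeit: v(t) = 6·t^2 + 6·t - 2. Die Ableitung von der Geschwindigkeit ergibt die Beschleunigung: a(t) = 12·t + 6. Durch Ableiten von der Beschleunigung erhalten wir den Ruck: j(t) = 12. Die Ableitung von dem Ruck ergibt den Snap: s(t) = 0. Aus der Gleichung für den Snap s(t) = 0, setzen wir t = 3 ein und erhalten s = 0.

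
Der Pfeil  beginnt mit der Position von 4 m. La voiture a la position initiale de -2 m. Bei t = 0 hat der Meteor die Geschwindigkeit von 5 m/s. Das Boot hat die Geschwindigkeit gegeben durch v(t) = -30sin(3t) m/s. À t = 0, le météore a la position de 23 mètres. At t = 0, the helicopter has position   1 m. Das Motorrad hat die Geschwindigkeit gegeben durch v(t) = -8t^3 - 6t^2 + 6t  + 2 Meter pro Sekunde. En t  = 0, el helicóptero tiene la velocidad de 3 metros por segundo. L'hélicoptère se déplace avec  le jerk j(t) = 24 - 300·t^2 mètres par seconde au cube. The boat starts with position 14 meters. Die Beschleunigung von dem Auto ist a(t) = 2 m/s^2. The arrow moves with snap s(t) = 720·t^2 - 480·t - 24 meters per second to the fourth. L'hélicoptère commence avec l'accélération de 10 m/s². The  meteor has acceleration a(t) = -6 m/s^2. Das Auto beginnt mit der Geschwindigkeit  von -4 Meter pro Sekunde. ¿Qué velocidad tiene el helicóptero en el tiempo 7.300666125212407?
Partiendo de la sacudida j(t) = 24 - 300·t^2, tomamos 2 antiderivadas. Tomando ∫j(t)dt y aplicando a(0) = 10, encontramos a(t) = -100·t^3 + 24·t + 10. Tomando ∫a(t)dt y aplicando v(0) = 3, encontramos v(t) = -25·t^4 + 12·t^2 + 10·t + 3. Tenemos la velocidad v(t) = -25·t^4 + 12·t^2 + 10·t + 3. Sustituyendo t = 7.300666125212407: v(7.300666125212407) = -70305.9160785755.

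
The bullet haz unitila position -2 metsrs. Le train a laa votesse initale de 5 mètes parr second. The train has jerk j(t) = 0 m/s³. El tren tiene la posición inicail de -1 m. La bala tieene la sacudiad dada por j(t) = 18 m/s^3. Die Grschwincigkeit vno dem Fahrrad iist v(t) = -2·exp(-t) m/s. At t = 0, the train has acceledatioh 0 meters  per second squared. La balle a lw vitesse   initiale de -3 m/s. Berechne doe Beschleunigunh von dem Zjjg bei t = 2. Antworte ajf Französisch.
Pour résoudre ceci, nous devons prendre 1 primitive de notre équation du jerk j(t) = 0. La primitive du jerk est l'accélération. En utilisant a(0) = 0, nous obtenons a(t) = 0. En utilisant a(t) = 0 et en substituant t = 2, nous trouvons a = 0.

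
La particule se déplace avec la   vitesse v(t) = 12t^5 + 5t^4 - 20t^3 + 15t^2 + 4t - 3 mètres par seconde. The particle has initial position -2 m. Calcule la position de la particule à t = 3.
Nous devons trouver la primitive de notre équation de la vitesse v(t) = 12·t^5 + 5·t^4 - 20·t^3 + 15·t^2 + 4·t - 3 1 fois. En intégrant la vitesse et en utilisant la condition initiale x(0) = -2, nous obtenons x(t) = 2·t^6 + t^5 - 5·t^4 + 5·t^3 + 2·t^2 - 3·t - 2. De l'équation de la position x(t) = 2·t^6 + t^5 - 5·t^4 + 5·t^3 + 2·t^2 - 3·t - 2, nous substituons t = 3 pour obtenir x = 1438.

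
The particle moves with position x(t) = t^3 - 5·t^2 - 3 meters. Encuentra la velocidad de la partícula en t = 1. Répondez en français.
En partant de la position x(t) = t^3 - 5·t^2 - 3, nous prenons 1 dérivée. En prenant d/dt de x(t), nous trouvons v(t) = 3·t^2 - 10·t. Nous avons la vitesse v(t) = 3·t^2 - 10·t. En substituant t = 1: v(1) = -7.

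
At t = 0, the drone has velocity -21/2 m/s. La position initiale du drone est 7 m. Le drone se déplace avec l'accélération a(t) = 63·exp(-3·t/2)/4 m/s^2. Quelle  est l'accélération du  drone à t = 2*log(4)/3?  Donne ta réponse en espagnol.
De la ecuación de la aceleración a(t) = 63·exp(-3·t/2)/4, sustituimos t = 2*log(4)/3 para obtener a = 63/16.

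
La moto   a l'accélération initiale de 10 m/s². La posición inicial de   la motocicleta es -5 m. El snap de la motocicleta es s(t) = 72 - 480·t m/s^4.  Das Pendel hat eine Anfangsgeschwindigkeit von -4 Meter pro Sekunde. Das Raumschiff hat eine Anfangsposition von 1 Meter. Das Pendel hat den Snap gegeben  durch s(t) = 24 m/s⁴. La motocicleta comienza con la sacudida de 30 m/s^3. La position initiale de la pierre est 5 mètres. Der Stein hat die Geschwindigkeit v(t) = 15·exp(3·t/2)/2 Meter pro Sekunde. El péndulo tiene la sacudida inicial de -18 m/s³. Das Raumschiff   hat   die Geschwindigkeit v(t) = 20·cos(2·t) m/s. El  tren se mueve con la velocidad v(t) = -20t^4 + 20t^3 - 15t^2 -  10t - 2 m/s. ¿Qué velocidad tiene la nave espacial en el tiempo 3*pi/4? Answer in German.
Aus der Gleichung für die Geschwindigkeit v(t) = 20·cos(2·t), setzen wir t = 3*pi/4 ein und erhalten v = 0.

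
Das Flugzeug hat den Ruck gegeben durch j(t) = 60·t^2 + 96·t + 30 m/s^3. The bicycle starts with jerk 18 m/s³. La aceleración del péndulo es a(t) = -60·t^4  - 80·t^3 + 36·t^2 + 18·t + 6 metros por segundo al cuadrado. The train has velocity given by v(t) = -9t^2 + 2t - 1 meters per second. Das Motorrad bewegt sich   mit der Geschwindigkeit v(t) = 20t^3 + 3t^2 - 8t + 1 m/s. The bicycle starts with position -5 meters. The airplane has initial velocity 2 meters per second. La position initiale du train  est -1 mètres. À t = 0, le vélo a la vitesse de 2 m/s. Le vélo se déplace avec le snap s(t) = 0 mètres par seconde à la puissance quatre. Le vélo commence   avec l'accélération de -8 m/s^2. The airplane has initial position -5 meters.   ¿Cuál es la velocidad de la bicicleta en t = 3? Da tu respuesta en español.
Partiendo del snap s(t) = 0, tomamos 3 antiderivadas. La integral del snap es la sacudida. Usando j(0) = 18, obtenemos j(t) = 18. Tomando ∫j(t)dt y aplicando a(0) = -8, encontramos a(t) = 18·t - 8. Tomando ∫a(t)dt y aplicando v(0) = 2, encontramos v(t) = 9·t^2 - 8·t + 2. Usando v(t) = 9·t^2 - 8·t + 2 y sustituyendo t = 3, encontramos v = 59.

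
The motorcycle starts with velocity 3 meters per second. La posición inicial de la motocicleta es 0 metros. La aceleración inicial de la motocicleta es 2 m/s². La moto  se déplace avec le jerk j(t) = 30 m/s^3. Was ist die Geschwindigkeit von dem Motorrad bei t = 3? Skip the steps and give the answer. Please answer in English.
v(3) = 144.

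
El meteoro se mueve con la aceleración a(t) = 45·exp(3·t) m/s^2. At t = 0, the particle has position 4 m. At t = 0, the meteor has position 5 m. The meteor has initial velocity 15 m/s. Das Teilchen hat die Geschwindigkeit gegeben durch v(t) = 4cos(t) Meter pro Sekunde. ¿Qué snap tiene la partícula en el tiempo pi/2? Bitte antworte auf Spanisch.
Debemos derivar nuestra ecuación de la velocidad v(t) = 4·cos(t) 3 veces. Derivando la velocidad, obtenemos la aceleración: a(t) = -4·sin(t). Derivando la aceleración, obtenemos la sacudida: j(t) = -4·cos(t). Derivando la sacudida, obtenemos el snap: s(t) = 4·sin(t). Tenemos el snap s(t) = 4·sin(t). Sustituyendo t = pi/2: s(pi/2) = 4.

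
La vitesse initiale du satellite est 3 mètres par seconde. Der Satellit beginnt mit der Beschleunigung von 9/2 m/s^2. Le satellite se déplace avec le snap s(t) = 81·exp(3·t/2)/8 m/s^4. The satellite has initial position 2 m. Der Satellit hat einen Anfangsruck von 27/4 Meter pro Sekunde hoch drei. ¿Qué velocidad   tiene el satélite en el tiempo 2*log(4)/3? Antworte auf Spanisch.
Necesitamos integrar nuestra ecuación del snap s(t) = 81·exp(3·t/2)/8 3 veces. Tomando ∫s(t)dt y aplicando j(0) = 27/4, encontramos j(t) = 27·exp(3·t/2)/4. Tomando ∫j(t)dt y aplicando a(0) = 9/2, encontramos a(t) = 9·exp(3·t/2)/2. Integrando la aceleración y usando la condición inicial v(0) = 3, obtenemos v(t) = 3·exp(3·t/2). Tenemos la velocidad v(t) = 3·exp(3·t/2). Sustituyendo t = 2*log(4)/3: v(2*log(4)/3) = 12.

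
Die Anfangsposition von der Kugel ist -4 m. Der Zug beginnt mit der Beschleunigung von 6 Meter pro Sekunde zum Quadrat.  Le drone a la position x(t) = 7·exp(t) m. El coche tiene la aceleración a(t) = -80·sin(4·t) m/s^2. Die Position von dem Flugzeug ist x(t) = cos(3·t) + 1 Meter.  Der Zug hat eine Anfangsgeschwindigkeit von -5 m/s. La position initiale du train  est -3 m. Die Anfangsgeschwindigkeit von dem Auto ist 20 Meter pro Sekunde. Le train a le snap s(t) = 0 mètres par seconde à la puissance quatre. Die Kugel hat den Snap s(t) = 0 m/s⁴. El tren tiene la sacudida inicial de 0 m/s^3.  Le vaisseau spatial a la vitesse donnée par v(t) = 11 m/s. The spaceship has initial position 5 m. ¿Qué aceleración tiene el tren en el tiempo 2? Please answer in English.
We need to integrate our snap equation s(t) = 0 2 times. The integral of snap, with j(0) = 0, gives jerk: j(t) = 0. The integral of jerk, with a(0) = 6, gives acceleration: a(t) = 6. Using a(t) = 6 and substituting t = 2, we find a = 6.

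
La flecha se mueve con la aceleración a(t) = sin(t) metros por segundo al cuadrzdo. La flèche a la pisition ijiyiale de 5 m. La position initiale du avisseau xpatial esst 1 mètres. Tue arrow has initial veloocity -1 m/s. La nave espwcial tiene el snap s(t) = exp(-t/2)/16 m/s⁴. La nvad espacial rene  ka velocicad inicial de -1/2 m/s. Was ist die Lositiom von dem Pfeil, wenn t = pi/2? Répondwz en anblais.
We need to integrate our acceleration equation a(t) = sin(t) 2 times. The antiderivative of acceleration, with v(0) = -1, gives velocity: v(t) = -cos(t). The antiderivative of velocity, with x(0) = 5, gives position: x(t) = 5 - sin(t). From the given position equation x(t) = 5 - sin(t), we substitute t = pi/2 to get x = 4.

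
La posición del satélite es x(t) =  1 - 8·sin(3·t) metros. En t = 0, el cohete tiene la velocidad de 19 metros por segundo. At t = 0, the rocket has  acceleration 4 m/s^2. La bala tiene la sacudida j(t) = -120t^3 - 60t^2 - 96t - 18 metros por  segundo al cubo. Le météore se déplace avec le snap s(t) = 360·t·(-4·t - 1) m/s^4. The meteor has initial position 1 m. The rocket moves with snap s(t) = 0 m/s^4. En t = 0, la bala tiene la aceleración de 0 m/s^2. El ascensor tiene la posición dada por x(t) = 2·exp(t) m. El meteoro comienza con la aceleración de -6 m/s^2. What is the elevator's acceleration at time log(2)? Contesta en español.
Debemos derivar nuestra ecuación de la posición x(t) = 2·exp(t) 2 veces. Derivando la posición, obtenemos la velocidad: v(t) = 2·exp(t). Tomando d/dt de v(t), encontramos a(t) = 2·exp(t). Usando a(t) = 2·exp(t) y sustituyendo t = log(2), encontramos a = 4.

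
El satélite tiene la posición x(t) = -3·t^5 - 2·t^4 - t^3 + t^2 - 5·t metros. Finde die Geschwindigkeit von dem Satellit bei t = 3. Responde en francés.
Nous devons dériver notre équation de la position x(t) = -3·t^5 - 2·t^4 - t^3 + t^2 - 5·t 1 fois. La dérivée de la position donne la vitesse: v(t) = -15·t^4 - 8·t^3 - 3·t^2 + 2·t - 5. De l'équation de la vitesse v(t) = -15·t^4 - 8·t^3 - 3·t^2 + 2·t - 5, nous substituons t = 3 pour obtenir v = -1457.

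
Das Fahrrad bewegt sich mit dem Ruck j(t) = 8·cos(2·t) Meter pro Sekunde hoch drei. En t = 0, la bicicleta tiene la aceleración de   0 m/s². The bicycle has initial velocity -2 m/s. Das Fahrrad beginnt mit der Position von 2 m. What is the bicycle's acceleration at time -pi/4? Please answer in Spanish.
Debemos encontrar la antiderivada de nuestra ecuación de la sacudida j(t) = 8·cos(2·t) 1 vez. La integral de la sacudida es la aceleración. Usando a(0) = 0, obtenemos a(t) = 4·sin(2·t). Tenemos la aceleración a(t) = 4·sin(2·t). Sustituyendo t = -pi/4: a(-pi/4) = -4.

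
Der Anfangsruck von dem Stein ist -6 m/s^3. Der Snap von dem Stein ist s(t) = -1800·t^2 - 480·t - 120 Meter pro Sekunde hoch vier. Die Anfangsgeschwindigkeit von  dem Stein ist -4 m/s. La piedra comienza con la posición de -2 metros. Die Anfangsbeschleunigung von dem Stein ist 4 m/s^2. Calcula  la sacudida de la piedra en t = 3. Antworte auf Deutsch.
Ausgehend von dem Snap s(t) = -1800·t^2 - 480·t - 120, nehmen wir 1 Stammfunktion. Das Integral von dem Snap, mit j(0) = -6, ergibt den Ruck: j(t) = -600·t^3 - 240·t^2 - 120·t - 6. Mit j(t) = -600·t^3 - 240·t^2 - 120·t - 6 und Einsetzen von t = 3, finden wir j = -18726.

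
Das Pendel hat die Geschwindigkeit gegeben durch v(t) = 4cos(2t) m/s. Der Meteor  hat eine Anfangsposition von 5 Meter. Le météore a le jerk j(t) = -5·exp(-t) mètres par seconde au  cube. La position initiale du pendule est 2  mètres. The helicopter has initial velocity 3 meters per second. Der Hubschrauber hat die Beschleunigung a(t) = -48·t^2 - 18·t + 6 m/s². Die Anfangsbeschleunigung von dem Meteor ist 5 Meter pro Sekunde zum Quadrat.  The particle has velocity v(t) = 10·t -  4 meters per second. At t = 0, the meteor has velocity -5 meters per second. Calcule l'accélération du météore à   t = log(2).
En partant du jerk j(t) = -5·exp(-t), nous prenons 1 intégrale. En intégrant le jerk et en utilisant la condition initiale a(0) = 5, nous obtenons a(t) = 5·exp(-t). De l'équation de l'accélération a(t) = 5·exp(-t), nous substituons t = log(2) pour obtenir a = 5/2.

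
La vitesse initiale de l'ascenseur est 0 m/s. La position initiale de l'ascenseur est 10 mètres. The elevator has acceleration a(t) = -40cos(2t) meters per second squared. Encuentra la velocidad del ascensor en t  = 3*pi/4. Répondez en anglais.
To find the answer, we compute 1 antiderivative of a(t) = -40·cos(2·t). Finding the antiderivative of a(t) and using v(0) = 0: v(t) = -20·sin(2·t). We have velocity v(t) = -20·sin(2·t). Substituting t = 3*pi/4: v(3*pi/4) = 20.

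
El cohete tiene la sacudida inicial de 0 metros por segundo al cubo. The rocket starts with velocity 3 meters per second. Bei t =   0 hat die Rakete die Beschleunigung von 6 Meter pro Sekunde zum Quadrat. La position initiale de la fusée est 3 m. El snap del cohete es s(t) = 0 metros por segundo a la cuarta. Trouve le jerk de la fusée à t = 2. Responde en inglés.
We must find the integral of our snap equation s(t) = 0 1 time. Finding the integral of s(t) and using j(0) = 0: j(t) = 0. From the given jerk equation j(t) = 0, we substitute t = 2 to get j = 0.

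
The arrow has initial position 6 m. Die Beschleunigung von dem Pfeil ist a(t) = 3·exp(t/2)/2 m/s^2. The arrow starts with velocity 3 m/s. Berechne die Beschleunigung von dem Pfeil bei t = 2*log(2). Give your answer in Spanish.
Tenemos la aceleración a(t) = 3·exp(t/2)/2. Sustituyendo t = 2*log(2): a(2*log(2)) = 3.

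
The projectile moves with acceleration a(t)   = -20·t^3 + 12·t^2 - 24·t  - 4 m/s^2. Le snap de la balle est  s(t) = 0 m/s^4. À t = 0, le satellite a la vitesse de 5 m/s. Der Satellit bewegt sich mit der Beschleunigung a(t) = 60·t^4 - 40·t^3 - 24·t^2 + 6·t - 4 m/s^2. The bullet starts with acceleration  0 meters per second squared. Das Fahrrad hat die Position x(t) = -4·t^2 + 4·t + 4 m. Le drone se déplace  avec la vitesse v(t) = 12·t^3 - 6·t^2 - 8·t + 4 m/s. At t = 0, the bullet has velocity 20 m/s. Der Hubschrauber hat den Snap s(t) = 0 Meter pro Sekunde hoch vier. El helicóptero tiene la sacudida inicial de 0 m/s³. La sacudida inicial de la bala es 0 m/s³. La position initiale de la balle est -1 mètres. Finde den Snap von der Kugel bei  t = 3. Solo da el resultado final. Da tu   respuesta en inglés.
The snap at t = 3 is s = 0.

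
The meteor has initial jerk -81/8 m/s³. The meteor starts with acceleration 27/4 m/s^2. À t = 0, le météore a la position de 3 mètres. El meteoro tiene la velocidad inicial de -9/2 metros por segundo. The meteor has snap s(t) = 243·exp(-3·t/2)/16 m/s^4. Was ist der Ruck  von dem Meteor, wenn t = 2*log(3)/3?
Wir müssen unsere Gleichung für den Snap s(t) = 243·exp(-3·t/2)/16 1-mal integrieren. Durch Integration von dem Snap und Verwendung der Anfangsbedingung j(0) = -81/8, erhalten wir j(t) = -81·exp(-3·t/2)/8. Mit j(t) = -81·exp(-3·t/2)/8 und Einsetzen von t = 2*log(3)/3, finden wir j = -27/8.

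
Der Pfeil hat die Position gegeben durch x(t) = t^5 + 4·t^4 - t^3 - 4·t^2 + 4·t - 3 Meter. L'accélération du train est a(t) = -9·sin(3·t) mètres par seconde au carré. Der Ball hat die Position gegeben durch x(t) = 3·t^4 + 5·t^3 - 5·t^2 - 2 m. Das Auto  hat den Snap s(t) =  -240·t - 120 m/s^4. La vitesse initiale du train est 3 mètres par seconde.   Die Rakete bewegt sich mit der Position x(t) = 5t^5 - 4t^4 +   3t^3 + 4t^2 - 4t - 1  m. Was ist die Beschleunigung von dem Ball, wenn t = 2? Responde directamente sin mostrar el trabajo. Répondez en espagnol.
La respuesta es 194.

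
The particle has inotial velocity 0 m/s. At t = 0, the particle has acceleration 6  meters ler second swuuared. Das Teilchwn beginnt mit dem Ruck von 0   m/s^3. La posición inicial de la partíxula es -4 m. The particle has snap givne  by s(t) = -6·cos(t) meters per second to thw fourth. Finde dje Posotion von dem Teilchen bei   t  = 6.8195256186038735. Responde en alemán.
Wir müssen das Integral unserer Gleichung für den Snap s(t) = -6·cos(t) 4-mal finden. Das Integral von dem Snap, mit j(0) = 0, ergibt den Ruck: j(t) = -6·sin(t). Durch Integration von dem Ruck und Verwendung der Anfangsbedingung a(0) = 6, erhalten wir a(t) = 6·cos(t). Die Stammfunktion von der Beschleunigung, mit v(0) = 0, ergibt die Geschwindigkeit: v(t) = 6·sin(t). Das Integral von der Geschwindigkeit, mit x(0) = -4, ergibt die Position: x(t) = 2 - 6·cos(t). Aus der Gleichung für die Position x(t) = 2 - 6·cos(t), setzen wir t = 6.8195256186038735 ein und erhalten x = -3.15750706600923.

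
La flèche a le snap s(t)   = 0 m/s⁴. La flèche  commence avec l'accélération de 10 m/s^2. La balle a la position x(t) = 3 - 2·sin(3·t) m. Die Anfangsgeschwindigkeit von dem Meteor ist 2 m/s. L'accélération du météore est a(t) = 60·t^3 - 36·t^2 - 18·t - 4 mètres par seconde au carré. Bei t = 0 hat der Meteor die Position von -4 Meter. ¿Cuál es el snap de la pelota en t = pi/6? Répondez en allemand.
Um dies zu lösen, müssen wir 4 Ableitungen unserer Gleichung für die Position x(t) = 3 - 2·sin(3·t) nehmen. Mit d/dt von x(t) finden wir v(t) = -6·cos(3·t). Durch Ableiten von der Geschwindigkeit erhalten wir die Beschleunigung: a(t) = 18·sin(3·t). Durch Ableiten von der Beschleunigung erhalten wir den Ruck: j(t) = 54·cos(3·t). Die Ableitung von dem Ruck ergibt den Snap: s(t) = -162·sin(3·t). Aus der Gleichung für den Snap s(t) = -162·sin(3·t), setzen wir t = pi/6 ein und erhalten s = -162.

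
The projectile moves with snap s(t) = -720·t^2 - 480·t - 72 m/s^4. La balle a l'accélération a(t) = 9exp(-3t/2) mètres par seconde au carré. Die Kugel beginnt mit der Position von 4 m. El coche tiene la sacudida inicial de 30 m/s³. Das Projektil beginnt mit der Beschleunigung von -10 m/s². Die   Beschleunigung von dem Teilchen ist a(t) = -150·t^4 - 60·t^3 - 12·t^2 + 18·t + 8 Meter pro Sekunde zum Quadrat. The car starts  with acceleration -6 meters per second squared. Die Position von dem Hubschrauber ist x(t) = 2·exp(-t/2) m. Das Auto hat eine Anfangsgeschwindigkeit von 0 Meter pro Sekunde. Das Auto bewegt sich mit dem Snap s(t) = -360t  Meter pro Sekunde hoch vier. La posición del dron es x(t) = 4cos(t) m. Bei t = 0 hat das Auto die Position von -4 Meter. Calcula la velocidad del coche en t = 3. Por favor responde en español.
Debemos encontrar la integral de nuestra ecuación del snap s(t) = -360·t 3 veces. Tomando ∫s(t)dt y aplicando j(0) = 30, encontramos j(t) = 30 - 180·t^2. Tomando ∫j(t)dt y aplicando a(0) = -6, encontramos a(t) = -60·t^3 + 30·t - 6. La integral de la aceleración es la velocidad. Usando v(0) = 0, obtenemos v(t) = 3·t·(-5·t^3 + 5·t - 2). Usando v(t) = 3·t·(-5·t^3 + 5·t - 2) y sustituyendo t = 3, encontramos v = -1098.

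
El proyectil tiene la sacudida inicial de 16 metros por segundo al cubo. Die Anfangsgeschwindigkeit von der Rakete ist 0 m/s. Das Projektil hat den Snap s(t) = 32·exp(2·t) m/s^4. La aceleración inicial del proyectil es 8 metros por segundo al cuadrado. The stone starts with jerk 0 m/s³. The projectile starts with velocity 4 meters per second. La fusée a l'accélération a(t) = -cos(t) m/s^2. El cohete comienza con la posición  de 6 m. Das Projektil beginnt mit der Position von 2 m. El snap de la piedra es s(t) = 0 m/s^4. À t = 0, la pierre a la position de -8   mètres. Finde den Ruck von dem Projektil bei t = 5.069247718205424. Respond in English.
Starting from snap s(t) = 32·exp(2·t), we take 1 integral. Finding the antiderivative of s(t) and using j(0) = 16: j(t) = 16·exp(2·t). Using j(t) = 16·exp(2·t) and substituting t = 5.069247718205424, we find j = 404773.997169429.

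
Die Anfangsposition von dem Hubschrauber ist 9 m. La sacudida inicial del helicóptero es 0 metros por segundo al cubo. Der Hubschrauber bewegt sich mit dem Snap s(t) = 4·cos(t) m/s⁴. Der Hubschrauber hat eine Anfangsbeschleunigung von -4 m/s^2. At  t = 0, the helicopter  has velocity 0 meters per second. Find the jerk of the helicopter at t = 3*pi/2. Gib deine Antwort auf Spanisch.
Debemos encontrar la antiderivada de nuestra ecuación del snap s(t) = 4·cos(t) 1 vez. La antiderivada del snap es la sacudida. Usando j(0) = 0, obtenemos j(t) = 4·sin(t). Tenemos la sacudida j(t) = 4·sin(t). Sustituyendo t = 3*pi/2: j(3*pi/2) = -4.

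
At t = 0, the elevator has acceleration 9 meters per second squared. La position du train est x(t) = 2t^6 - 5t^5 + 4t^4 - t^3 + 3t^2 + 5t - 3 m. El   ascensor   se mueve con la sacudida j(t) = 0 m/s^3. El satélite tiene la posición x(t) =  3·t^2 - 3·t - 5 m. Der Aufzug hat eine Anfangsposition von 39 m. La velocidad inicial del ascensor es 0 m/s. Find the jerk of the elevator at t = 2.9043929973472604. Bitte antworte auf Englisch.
Using j(t) = 0 and substituting t = 2.9043929973472604, we find j = 0.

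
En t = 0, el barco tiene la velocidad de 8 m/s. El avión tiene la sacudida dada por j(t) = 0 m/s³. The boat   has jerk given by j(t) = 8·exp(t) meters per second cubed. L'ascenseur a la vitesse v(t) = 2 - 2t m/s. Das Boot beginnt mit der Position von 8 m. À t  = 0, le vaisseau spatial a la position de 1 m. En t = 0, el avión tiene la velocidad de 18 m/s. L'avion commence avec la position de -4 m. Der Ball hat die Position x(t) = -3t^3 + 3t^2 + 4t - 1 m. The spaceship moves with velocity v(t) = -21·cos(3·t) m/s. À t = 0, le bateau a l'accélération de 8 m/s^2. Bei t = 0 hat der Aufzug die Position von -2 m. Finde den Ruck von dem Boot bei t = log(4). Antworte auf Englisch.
From the given jerk equation j(t) = 8·exp(t), we substitute t = log(4) to get j = 32.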